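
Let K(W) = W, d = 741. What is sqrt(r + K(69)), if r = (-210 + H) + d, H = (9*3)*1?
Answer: sqrt(627) ≈ 25.040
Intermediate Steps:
H = 27 (H = 27*1 = 27)
r = 558 (r = (-210 + 27) + 741 = -183 + 741 = 558)
sqrt(r + K(69)) = sqrt(558 + 69) = sqrt(627)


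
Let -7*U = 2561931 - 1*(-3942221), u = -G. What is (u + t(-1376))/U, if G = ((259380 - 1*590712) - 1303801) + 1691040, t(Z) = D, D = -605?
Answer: 49448/813019 ≈ 0.060820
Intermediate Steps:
t(Z) = -605
G = 55907 (G = ((259380 - 590712) - 1303801) + 1691040 = (-331332 - 1303801) + 1691040 = -1635133 + 1691040 = 55907)
u = -55907 (u = -1*55907 = -55907)
U = -6504152/7 (U = -(2561931 - 1*(-3942221))/7 = -(2561931 + 3942221)/7 = -1/7*6504152 = -6504152/7 ≈ -9.2917e+5)
(u + t(-1376))/U = (-55907 - 605)/(-6504152/7) = -56512*(-7/6504152) = 49448/813019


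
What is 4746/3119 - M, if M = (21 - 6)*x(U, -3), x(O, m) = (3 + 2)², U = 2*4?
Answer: -1164879/3119 ≈ -373.48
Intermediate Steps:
U = 8
x(O, m) = 25 (x(O, m) = 5² = 25)
M = 375 (M = (21 - 6)*25 = 15*25 = 375)
4746/3119 - M = 4746/3119 - 1*375 = 4746*(1/3119) - 375 = 4746/3119 - 375 = -1164879/3119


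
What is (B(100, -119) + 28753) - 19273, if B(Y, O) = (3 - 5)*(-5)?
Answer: 9490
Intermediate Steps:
B(Y, O) = 10 (B(Y, O) = -2*(-5) = 10)
(B(100, -119) + 28753) - 19273 = (10 + 28753) - 19273 = 28763 - 19273 = 9490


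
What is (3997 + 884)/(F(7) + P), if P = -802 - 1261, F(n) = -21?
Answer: -4881/2084 ≈ -2.3421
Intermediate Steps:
P = -2063
(3997 + 884)/(F(7) + P) = (3997 + 884)/(-21 - 2063) = 4881/(-2084) = 4881*(-1/2084) = -4881/2084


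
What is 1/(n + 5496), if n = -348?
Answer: 1/5148 ≈ 0.00019425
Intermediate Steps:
1/(n + 5496) = 1/(-348 + 5496) = 1/5148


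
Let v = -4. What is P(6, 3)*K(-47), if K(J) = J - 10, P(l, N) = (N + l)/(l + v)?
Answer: -513/2 ≈ -256.50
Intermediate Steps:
P(l, N) = (N + l)/(-4 + l) (P(l, N) = (N + l)/(l - 4) = (N + l)/(-4 + l))
K(J) = -10 + J
P(6, 3)*K(-47) = ((3 + 6)/(-4 + 6))*(-10 - 47) = (9/2)*(-57) = -513/2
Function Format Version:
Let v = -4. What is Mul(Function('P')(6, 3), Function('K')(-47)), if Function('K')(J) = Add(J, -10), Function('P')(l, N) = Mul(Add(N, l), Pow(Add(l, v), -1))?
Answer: Rational(-513, 2) ≈ -256.50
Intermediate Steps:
Function('P')(l, N) = Mul(Pow(Add(-4, l), -1), Add(N, l)) (Function('P')(l, N) = Mul(Add(N, l), Pow(Add(l, -4), -1)) = Mul(Add(N, l), Pow(Add(-4, l), -1)) = Mul(Pow(Add(-4, l), -1), Add(N, l)))
Function('K')(J) = Add(-10, J)
Mul(Function('P')(6, 3), Function('K')(-47)) = Mul(Mul(Pow(Add(-4, 6), -1), Add(3, 6)), Add(-10, -47)) = Mul(Mul(Pow(2, -1), 9), -57) = Mul(Mul(Rational(1, 2), 9), -57) = Mul(Rational(9, 2), -57) = Rational(-513, 2)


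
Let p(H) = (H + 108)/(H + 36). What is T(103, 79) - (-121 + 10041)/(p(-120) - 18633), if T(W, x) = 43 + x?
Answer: 1598190/13043 ≈ 122.53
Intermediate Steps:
p(H) = (108 + H)/(36 + H)
T(103, 79) - (-121 + 10041)/(p(-120) - 18633) = (43 + 79) - (-121 + 10041)/((108 - 120)/(36 - 120) - 18633) = 122 - 9920/(-12/(-84) - 18633) = 122 - 9920/(-1/84*(-12) - 18633) = 122 - 9920/(1/7 - 18633) = 122 - 9920/(-130430/7) = 122 - 9920*(-7)/130430 = 122 - 1*(-6944/13043) = 122 + 6944/13043 = 1598190/13043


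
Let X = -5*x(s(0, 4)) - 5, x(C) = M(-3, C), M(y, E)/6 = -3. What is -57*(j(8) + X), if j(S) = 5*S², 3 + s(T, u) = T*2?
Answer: -23085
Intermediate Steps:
M(y, E) = -18 (M(y, E) = 6*(-3) = -18)
s(T, u) = -3 + 2*T (s(T, u) = -3 + T*2 = -3 + 2*T)
x(C) = -18
X = 85 (X = -5*(-18) - 5 = 90 - 5 = 85)
-57*(j(8) + X) = -57*(5*8² + 85) = -57*(5*64 + 85) = -57*(320 + 85) = -57*405 = -23085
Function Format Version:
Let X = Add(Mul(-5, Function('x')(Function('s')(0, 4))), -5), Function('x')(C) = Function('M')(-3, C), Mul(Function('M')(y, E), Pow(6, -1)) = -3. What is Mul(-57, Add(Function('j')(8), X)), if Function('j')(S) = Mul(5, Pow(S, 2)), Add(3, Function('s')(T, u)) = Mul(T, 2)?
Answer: -23085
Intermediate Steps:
Function('M')(y, E) = -18 (Function('M')(y, E) = Mul(6, -3) = -18)
Function('s')(T, u) = Add(-3, Mul(2, T)) (Function('s')(T, u) = Add(-3, Mul(T, 2)) = Add(-3, Mul(2, T)))
Function('x')(C) = -18
X = 85 (X = Add(Mul(-5, -18), -5) = Add(90, -5) = 85)
Mul(-57, Add(Function('j')(8), X)) = Mul(-57, Add(Mul(5, Pow(8, 2)), 85)) = Mul(-57, Add(Mul(5, 64), 85)) = Mul(-57, Add(320, 85)) = Mul(-57, 405) = -23085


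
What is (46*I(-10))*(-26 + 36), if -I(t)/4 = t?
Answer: 18400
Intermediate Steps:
I(t) = -4*t
(46*I(-10))*(-26 + 36) = (46*(-4*(-10)))*(-26 + 36) = (46*40)*10 = 1840*10 = 18400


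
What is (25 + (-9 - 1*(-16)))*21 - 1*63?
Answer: 609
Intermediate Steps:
(25 + (-9 - 1*(-16)))*21 - 1*63 = (25 + (-9 + 16))*21 - 63 = (25 + 7)*21 - 63 = 32*21 - 63 = 672 - 63 = 609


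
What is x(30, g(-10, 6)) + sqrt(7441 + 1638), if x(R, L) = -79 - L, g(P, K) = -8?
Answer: -71 + sqrt(9079) ≈ 24.284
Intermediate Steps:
x(30, g(-10, 6)) + sqrt(7441 + 1638) = (-79 - 1*(-8)) + sqrt(7441 + 1638) = (-79 + 8) + sqrt(9079) = -71 + sqrt(9079)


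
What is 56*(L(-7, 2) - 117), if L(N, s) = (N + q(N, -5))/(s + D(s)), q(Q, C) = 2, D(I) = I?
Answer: -6622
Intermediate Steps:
L(N, s) = (2 + N)/(2*s) (L(N, s) = (N + 2)/(s + s) = (2 + N)/((2*s)) = (2 + N)*(1/(2*s)) = (2 + N)/(2*s))
56*(L(-7, 2) - 117) = 56*((½)*(2 - 7)/2 - 117) = 56*((½)*(½)*(-5) - 117) = 56*(-5/4 - 117) = 56*(-473/4) = -6622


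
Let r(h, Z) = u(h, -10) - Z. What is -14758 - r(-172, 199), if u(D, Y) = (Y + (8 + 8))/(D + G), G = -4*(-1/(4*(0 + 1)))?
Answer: -829861/57 ≈ -14559.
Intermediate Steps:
G = 1 (G = -4/((-4*1)) = -4/(-4) = -4*(-¼) = 1)
u(D, Y) = (16 + Y)/(1 + D) (u(D, Y) = (Y + (8 + 8))/(D + 1) = (Y + 16)/(1 + D) = (16 + Y)/(1 + D))
r(h, Z) = -Z + 6/(1 + h) (r(h, Z) = (16 - 10)/(1 + h) - Z = 6/(1 + h) - Z = -Z + 6/(1 + h))
-14758 - r(-172, 199) = -14758 - (6 - 1*199*(1 - 172))/(1 - 172) = -14758 - (6 - 1*199*(-171))/(-171) = -14758 - (-1)*(6 + 34029)/171 = -14758 - (-1)*34035/171 = -14758 - 1*(-11345/57) = -14758 + 11345/57 = -829861/57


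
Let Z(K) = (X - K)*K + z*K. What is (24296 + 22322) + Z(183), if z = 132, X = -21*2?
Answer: 29599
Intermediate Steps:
X = -42
Z(K) = 132*K + K*(-42 - K) (Z(K) = (-42 - K)*K + 132*K = K*(-42 - K) + 132*K = 132*K + K*(-42 - K))
(24296 + 22322) + Z(183) = (24296 + 22322) + 183*(90 - 1*183) = 46618 + 183*(90 - 183) = 46618 + 183*(-93) = 46618 - 17019 = 29599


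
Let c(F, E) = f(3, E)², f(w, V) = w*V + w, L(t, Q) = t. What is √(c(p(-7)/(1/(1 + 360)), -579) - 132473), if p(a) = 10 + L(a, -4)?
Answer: √2874283 ≈ 1695.4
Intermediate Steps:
f(w, V) = w + V*w (f(w, V) = V*w + w = w + V*w)
p(a) = 10 + a
c(F, E) = (3 + 3*E)² (c(F, E) = (3*(1 + E))² = (3 + 3*E)²)
√(c(p(-7)/(1/(1 + 360)), -579) - 132473) = √(9*(1 - 579)² - 132473) = √(9*(-578)² - 132473) = √(9*334084 - 132473) = √(3006756 - 132473) = √2874283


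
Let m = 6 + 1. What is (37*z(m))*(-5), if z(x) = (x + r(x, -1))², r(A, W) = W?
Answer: -6660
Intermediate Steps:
m = 7
z(x) = (-1 + x)² (z(x) = (x - 1)² = (-1 + x)²)
(37*z(m))*(-5) = (37*(-1 + 7)²)*(-5) = (37*6²)*(-5) = (37*36)*(-5) = 1332*(-5) = -6660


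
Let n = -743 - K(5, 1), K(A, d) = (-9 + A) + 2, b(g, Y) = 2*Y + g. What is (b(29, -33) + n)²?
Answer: 605284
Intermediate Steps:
b(g, Y) = g + 2*Y
K(A, d) = -7 + A
n = -741 (n = -743 - (-7 + 5) = -743 - 1*(-2) = -743 + 2 = -741)
(b(29, -33) + n)² = ((29 + 2*(-33)) - 741)² = ((29 - 66) - 741)² = (-37 - 741)² = (-778)² = 605284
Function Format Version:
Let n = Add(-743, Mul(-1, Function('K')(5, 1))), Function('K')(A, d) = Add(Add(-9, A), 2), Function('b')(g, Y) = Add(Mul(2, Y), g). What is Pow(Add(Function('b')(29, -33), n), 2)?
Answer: 605284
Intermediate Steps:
Function('b')(g, Y) = Add(g, Mul(2, Y))
Function('K')(A, d) = Add(-7, A)
n = -741 (n = Add(-743, Mul(-1, Add(-7, 5))) = Add(-743, Mul(-1, -2)) = Add(-743, 2) = -741)
Pow(Add(Function('b')(29, -33), n), 2) = Pow(Add(Add(29, Mul(2, -33)), -741), 2) = Pow(Add(Add(29, -66), -741), 2) = Pow(Add(-37, -741), 2) = Pow(-778, 2) = 605284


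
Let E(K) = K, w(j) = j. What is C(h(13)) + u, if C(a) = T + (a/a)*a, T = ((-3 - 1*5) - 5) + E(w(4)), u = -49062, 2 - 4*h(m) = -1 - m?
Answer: -49067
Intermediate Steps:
h(m) = ¾ + m/4 (h(m) = ½ - (-1 - m)/4 = ½ + (¼ + m/4) = ¾ + m/4)
T = -9 (T = ((-3 - 1*5) - 5) + 4 = ((-3 - 5) - 5) + 4 = (-8 - 5) + 4 = -13 + 4 = -9)
C(a) = -9 + a (C(a) = -9 + (a/a)*a = -9 + 1*a = -9 + a)
C(h(13)) + u = (-9 + (¾ + (¼)*13)) - 49062 = (-9 + (¾ + 13/4)) - 49062 = (-9 + 4) - 49062 = -5 - 49062 = -49067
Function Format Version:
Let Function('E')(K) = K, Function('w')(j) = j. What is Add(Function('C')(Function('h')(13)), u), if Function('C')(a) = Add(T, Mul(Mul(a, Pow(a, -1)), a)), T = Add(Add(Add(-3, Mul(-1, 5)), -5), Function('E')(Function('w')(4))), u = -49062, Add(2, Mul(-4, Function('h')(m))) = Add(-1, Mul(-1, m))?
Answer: -49067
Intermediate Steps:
Function('h')(m) = Add(Rational(3, 4), Mul(Rational(1, 4), m)) (Function('h')(m) = Add(Rational(1, 2), Mul(Rational(-1, 4), Add(-1, Mul(-1, m)))) = Add(Rational(1, 2), Add(Rational(1, 4), Mul(Rational(1, 4), m))) = Add(Rational(3, 4), Mul(Rational(1, 4), m)))
T = -9 (T = Add(Add(Add(-3, Mul(-1, 5)), -5), 4) = Add(Add(Add(-3, -5), -5), 4) = Add(Add(-8, -5), 4) = Add(-13, 4) = -9)
Function('C')(a) = Add(-9, a) (Function('C')(a) = Add(-9, Mul(Mul(a, Pow(a, -1)), a)) = Add(-9, Mul(1, a)) = Add(-9, a))
Add(Function('C')(Function('h')(13)), u) = Add(Add(-9, Add(Rational(3, 4), Mul(Rational(1, 4), 13))), -49062) = Add(Add(-9, Add(Rational(3, 4), Rational(13, 4))), -49062) = Add(Add(-9, 4), -49062) = Add(-5, -49062) = -49067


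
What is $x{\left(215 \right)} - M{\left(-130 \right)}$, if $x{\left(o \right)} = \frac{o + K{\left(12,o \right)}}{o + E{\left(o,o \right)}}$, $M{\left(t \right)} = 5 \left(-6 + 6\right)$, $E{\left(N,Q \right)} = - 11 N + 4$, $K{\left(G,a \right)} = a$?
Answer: $- \frac{215}{1073} \approx -0.20037$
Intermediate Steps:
$E{\left(N,Q \right)} = 4 - 11 N$
$M{\left(t \right)} = 0$ ($M{\left(t \right)} = 5 \cdot 0 = 0$)
$x{\left(o \right)} = \frac{2 o}{4 - 10 o}$ ($x{\left(o \right)} = \frac{o + o}{o - \left(-4 + 11 o\right)} = \frac{2 o}{4 - 10 o}$)
$x{\left(215 \right)} - M{\left(-130 \right)} = \left(-1\right) 215 \frac{1}{-2 + 5 \cdot 215} - 0 = \left(-1\right) 215 \frac{1}{-2 + 1075} + 0 = \left(-1\right) 215 \cdot \frac{1}{1073} + 0 = - \frac{215}{1073} + 0 = - \frac{215}{1073}$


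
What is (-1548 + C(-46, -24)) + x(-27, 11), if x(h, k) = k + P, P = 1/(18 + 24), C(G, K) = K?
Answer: -65561/42 ≈ -1561.0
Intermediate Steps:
P = 1/42 ≈ 0.023810
x(h, k) = 1/42 + k (x(h, k) = k + 1/42 = 1/42 + k)
(-1548 + C(-46, -24)) + x(-27, 11) = (-1548 - 24) + (1/42 + 11) = -1572 + 463/42 = -65561/42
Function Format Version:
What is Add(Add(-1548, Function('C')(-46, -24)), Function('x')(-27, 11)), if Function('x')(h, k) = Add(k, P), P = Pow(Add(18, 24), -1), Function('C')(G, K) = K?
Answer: Rational(-65561, 42) ≈ -1561.0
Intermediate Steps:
P = Rational(1, 42) (P = Pow(42, -1) = Rational(1, 42) ≈ 0.023810)
Function('x')(h, k) = Add(Rational(1, 42), k) (Function('x')(h, k) = Add(k, Rational(1, 42)) = Add(Rational(1, 42), k))
Add(Add(-1548, Function('C')(-46, -24)), Function('x')(-27, 11)) = Add(Add(-1548, -24), Add(Rational(1, 42), 11)) = Add(-1572, Rational(463, 42)) = Rational(-65561, 42)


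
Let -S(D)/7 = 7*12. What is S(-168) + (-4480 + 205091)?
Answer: 200023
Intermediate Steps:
S(D) = -588 (S(D) = -49*12 = -7*84 = -588)
S(-168) + (-4480 + 205091) = -588 + (-4480 + 205091) = -588 + 200611 = 200023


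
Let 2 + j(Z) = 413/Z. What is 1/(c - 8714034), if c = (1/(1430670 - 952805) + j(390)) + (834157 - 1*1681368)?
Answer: -37273470/356380813745363 ≈ -1.0459e-7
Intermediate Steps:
j(Z) = -2 + 413/Z
c = -31578528867383/37273470 (c = (1/(1430670 - 952805) + (-2 + 413/390)) + (834157 - 1*1681368) = (1/477865 + (-2 + 413*(1/390))) + (834157 - 1681368) = (1/477865 + (-2 + 413/390)) - 847211 = (1/477865 - 367/390) - 847211 = -35075213/37273470 - 847211 = -31578528867383/37273470 ≈ -8.4721e+5)
1/(c - 8714034) = 1/(-31578528867383/37273470 - 8714034) = 1/(-356380813745363/37273470) = -37273470/356380813745363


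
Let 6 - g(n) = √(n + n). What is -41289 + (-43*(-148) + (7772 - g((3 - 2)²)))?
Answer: -27159 + √2 ≈ -27158.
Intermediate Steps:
g(n) = 6 - √2*√n (g(n) = 6 - √(n + n) = 6 - √(2*n) = 6 - √2*√n)
-41289 + (-43*(-148) + (7772 - g((3 - 2)²))) = -41289 + (-43*(-148) + (7772 - (6 - √2*√((3 - 2)²)))) = -41289 + (-1*(-6364) + (7772 - (6 - √2*√(1²)))) = -41289 + (6364 + (7772 - (6 - √2*√1))) = -41289 + (6364 + (7772 - (6 - 1*√2*1))) = -41289 + (6364 + (7772 - (6 - √2))) = -41289 + (6364 + (7772 + (-6 + √2))) = -41289 + (6364 + (7766 + √2)) = -41289 + (14130 + √2) = -27159 + √2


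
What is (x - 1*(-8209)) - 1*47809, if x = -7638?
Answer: -47238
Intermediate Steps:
(x - 1*(-8209)) - 1*47809 = (-7638 - 1*(-8209)) - 1*47809 = (-7638 + 8209) - 47809 = 571 - 47809 = -47238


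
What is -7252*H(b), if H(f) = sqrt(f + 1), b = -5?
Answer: -14504*I ≈ -14504.0*I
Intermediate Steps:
H(f) = sqrt(1 + f)
-7252*H(b) = -7252*sqrt(1 - 5) = -14504*I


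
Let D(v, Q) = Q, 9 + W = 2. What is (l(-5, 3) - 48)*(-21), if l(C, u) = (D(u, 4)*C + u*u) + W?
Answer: 1386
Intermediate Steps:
W = -7 (W = -9 + 2 = -7)
l(C, u) = -7 + u² + 4*C (l(C, u) = (4*C + u*u) - 7 = (4*C + u²) - 7 = (u² + 4*C) - 7 = -7 + u² + 4*C)
(l(-5, 3) - 48)*(-21) = ((-7 + 3² + 4*(-5)) - 48)*(-21) = ((-7 + 9 - 20) - 48)*(-21) = (-18 - 48)*(-21) = -66*(-21) = 1386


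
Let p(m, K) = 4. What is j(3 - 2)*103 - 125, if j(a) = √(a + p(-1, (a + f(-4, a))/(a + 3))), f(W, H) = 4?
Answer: -125 + 103*√5 ≈ 105.31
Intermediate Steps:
j(a) = √(4 + a) (j(a) = √(a + 4) = √(4 + a))
j(3 - 2)*103 - 125 = √(4 + (3 - 2))*103 - 125 = √(4 + 1)*103 - 125 = √5*103 - 125 = 103*√5 - 125 = -125 + 103*√5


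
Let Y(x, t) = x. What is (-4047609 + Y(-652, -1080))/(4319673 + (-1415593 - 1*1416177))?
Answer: -4048261/1487903 ≈ -2.7208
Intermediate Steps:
(-4047609 + Y(-652, -1080))/(4319673 + (-1415593 - 1*1416177)) = (-4047609 - 652)/(4319673 + (-1415593 - 1*1416177)) = -4048261/(4319673 + (-1415593 - 1416177)) = -4048261/(4319673 - 2831770) = -4048261/1487903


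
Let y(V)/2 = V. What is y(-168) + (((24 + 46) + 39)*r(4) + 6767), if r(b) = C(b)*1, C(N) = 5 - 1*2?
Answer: 6758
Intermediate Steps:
C(N) = 3 (C(N) = 5 - 2 = 3)
y(V) = 2*V
r(b) = 3 (r(b) = 3*1 = 3)
y(-168) + (((24 + 46) + 39)*r(4) + 6767) = 2*(-168) + (((24 + 46) + 39)*3 + 6767) = -336 + ((70 + 39)*3 + 6767) = -336 + (109*3 + 6767) = -336 + (327 + 6767) = -336 + 7094 = 6758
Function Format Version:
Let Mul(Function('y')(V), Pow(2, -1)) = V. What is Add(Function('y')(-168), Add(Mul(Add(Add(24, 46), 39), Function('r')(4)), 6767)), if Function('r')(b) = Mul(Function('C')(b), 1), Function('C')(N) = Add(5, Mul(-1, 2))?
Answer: 6758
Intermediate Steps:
Function('C')(N) = 3 (Function('C')(N) = Add(5, -2) = 3)
Function('y')(V) = Mul(2, V)
Function('r')(b) = 3 (Function('r')(b) = Mul(3, 1) = 3)
Add(Function('y')(-168), Add(Mul(Add(Add(24, 46), 39), Function('r')(4)), 6767)) = Add(Mul(2, -168), Add(Mul(Add(Add(24, 46), 39), 3), 6767)) = Add(-336, Add(Mul(Add(70, 39), 3), 6767)) = Add(-336, Add(Mul(109, 3), 6767)) = Add(-336, Add(327, 6767)) = Add(-336, 7094) = 6758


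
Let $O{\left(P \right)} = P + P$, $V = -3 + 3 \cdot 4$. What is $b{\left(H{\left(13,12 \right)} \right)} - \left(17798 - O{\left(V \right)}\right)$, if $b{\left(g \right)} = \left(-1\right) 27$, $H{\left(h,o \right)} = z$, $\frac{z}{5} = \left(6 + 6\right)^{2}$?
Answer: $-17807$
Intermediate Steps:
$V = 9$ ($V = -3 + 12 = 9$)
$O{\left(P \right)} = 2 P$
$z = 720$ ($z = 5 \left(6 + 6\right)^{2} = 5 \cdot 12^{2} = 5 \cdot 144 = 720$)
$H{\left(h,o \right)} = 720$
$b{\left(g \right)} = -27$
$b{\left(H{\left(13,12 \right)} \right)} - \left(17798 - O{\left(V \right)}\right) = -27 - \left(17798 - 2 \cdot 9\right) = -27 - \left(17798 - 18\right) = -27 - 17780 = -17807$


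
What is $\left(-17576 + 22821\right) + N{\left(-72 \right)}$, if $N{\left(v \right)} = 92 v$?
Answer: $-1379$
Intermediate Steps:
$\left(-17576 + 22821\right) + N{\left(-72 \right)} = \left(-17576 + 22821\right) + 92 \left(-72\right) = 5245 - 6624 = -1379$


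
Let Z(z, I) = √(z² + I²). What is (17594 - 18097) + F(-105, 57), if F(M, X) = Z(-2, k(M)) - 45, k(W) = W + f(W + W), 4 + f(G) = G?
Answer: -548 + √101765 ≈ -228.99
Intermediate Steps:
f(G) = -4 + G
k(W) = -4 + 3*W (k(W) = W + (-4 + (W + W)) = W + (-4 + 2*W) = -4 + 3*W)
Z(z, I) = √(I² + z²)
F(M, X) = -45 + √(4 + (-4 + 3*M)²) (F(M, X) = √((-4 + 3*M)² + (-2)²) - 45 = √((-4 + 3*M)² + 4) - 45 = √(4 + (-4 + 3*M)²) - 45 = -45 + √(4 + (-4 + 3*M)²))
(17594 - 18097) + F(-105, 57) = (17594 - 18097) + (-45 + √(4 + (-4 + 3*(-105))²)) = -503 + (-45 + √(4 + (-4 - 315)²)) = -503 + (-45 + √(4 + (-319)²)) = -503 + (-45 + √(4 + 101761)) = -503 + (-45 + √101765) = -548 + √101765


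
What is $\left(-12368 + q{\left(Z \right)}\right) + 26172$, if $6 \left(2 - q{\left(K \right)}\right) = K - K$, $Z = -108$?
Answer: $13806$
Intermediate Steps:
$q{\left(K \right)} = 2$ ($q{\left(K \right)} = 2 - \frac{K - K}{6} = 2 - 0 = 2 + 0 = 2$)
$\left(-12368 + q{\left(Z \right)}\right) + 26172 = \left(-12368 + 2\right) + 26172 = -12366 + 26172 = 13806$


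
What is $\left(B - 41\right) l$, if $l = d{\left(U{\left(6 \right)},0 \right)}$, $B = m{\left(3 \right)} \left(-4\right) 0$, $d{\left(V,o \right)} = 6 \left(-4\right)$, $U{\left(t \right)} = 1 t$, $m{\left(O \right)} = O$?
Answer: $984$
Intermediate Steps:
$U{\left(t \right)} = t$
$d{\left(V,o \right)} = -24$
$B = 0$ ($B = 3 \left(-4\right) 0 = \left(-12\right) 0 = 0$)
$l = -24$
$\left(B - 41\right) l = \left(0 - 41\right) \left(-24\right) = \left(-41\right) \left(-24\right) = 984$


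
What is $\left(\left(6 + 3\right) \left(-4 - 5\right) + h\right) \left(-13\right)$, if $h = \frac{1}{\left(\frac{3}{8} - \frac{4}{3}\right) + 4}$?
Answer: $\frac{76557}{73} \approx 1048.7$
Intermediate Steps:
$h = \frac{24}{73}$ ($h = \frac{1}{\left(3 \cdot \frac{1}{8} - \frac{4}{3}\right) + 4} = \frac{1}{\left(\frac{3}{8} - \frac{4}{3}\right) + 4} = \frac{1}{- \frac{23}{24} + 4} = \frac{1}{\frac{73}{24}} = \frac{24}{73} \approx 0.32877$)
$\left(\left(6 + 3\right) \left(-4 - 5\right) + h\right) \left(-13\right) = \left(\left(6 + 3\right) \left(-4 - 5\right) + \frac{24}{73}\right) \left(-13\right) = \left(9 \left(-9\right) + \frac{24}{73}\right) \left(-13\right) = \left(-81 + \frac{24}{73}\right) \left(-13\right) = \left(- \frac{5889}{73}\right) \left(-13\right) = \frac{76557}{73}$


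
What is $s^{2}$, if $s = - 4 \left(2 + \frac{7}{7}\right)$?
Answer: $144$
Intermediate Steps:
$s = -12$ ($s = - 4 \left(2 + 7 \cdot \frac{1}{7}\right) = - 4 \left(2 + 1\right) = \left(-4\right) 3 = -12$)
$s^{2} = \left(-12\right)^{2} = 144$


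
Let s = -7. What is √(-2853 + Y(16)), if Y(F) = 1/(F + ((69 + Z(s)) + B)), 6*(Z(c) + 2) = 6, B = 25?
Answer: 8*I*√529631/109 ≈ 53.413*I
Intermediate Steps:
Z(c) = -1 (Z(c) = -2 + (⅙)*6 = -2 + 1 = -1)
Y(F) = 1/(93 + F) (Y(F) = 1/(F + ((69 - 1) + 25)) = 1/(F + (68 + 25)) = 1/(F + 93) = 1/(93 + F))
√(-2853 + Y(16)) = √(-2853 + 1/(93 + 16)) = √(-2853 + 1/109) = √(-310976/109) = 8*I*√529631/109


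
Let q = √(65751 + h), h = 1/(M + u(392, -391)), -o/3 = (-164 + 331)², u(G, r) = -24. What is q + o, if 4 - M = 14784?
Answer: -83667 + √3602471248903/7402 ≈ -83411.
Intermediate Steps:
M = -14780 (M = 4 - 1*14784 = 4 - 14784 = -14780)
o = -83667 (o = -3*(-164 + 331)² = -3*167² = -3*27889 = -83667)
h = -1/14804 (h = 1/(-14780 - 24) = 1/(-14804) = -1/14804 ≈ -6.7549e-5)
q = √3602471248903/7402 (q = √(65751 - 1/14804) = √(973377803/14804) = √3602471248903/7402 ≈ 256.42)
q + o = √3602471248903/7402 - 83667 = -83667 + √3602471248903/7402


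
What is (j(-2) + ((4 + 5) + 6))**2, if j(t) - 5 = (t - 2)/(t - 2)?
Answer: 441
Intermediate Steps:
j(t) = 6 (j(t) = 5 + (t - 2)/(t - 2) = 5 + (-2 + t)/(-2 + t) = 5 + 1 = 6)
(j(-2) + ((4 + 5) + 6))**2 = (6 + ((4 + 5) + 6))**2 = (6 + (9 + 6))**2 = (6 + 15)**2 = 21**2 = 441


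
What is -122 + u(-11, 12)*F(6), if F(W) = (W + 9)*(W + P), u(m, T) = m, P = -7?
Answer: 43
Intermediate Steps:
F(W) = (-7 + W)*(9 + W) (F(W) = (W + 9)*(W - 7) = (9 + W)*(-7 + W) = (-7 + W)*(9 + W))
-122 + u(-11, 12)*F(6) = -122 - 11*(-63 + 6**2 + 2*6) = -122 - 11*(-63 + 36 + 12) = -122 - 11*(-15) = -122 + 165 = 43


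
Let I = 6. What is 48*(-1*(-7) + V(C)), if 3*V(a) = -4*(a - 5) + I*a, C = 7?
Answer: 880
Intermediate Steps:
V(a) = 20/3 + 2*a/3 (V(a) = (-4*(a - 5) + 6*a)/3 = (-4*(-5 + a) + 6*a)/3 = ((20 - 4*a) + 6*a)/3 = (20 + 2*a)/3 = 20/3 + 2*a/3)
48*(-1*(-7) + V(C)) = 48*(-1*(-7) + (20/3 + (⅔)*7)) = 48*(7 + (20/3 + 14/3)) = 48*(7 + 34/3) = 48*(55/3) = 880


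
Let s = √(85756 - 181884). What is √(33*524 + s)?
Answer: 2*√(4323 + 2*I*√1502) ≈ 131.5 + 1.1788*I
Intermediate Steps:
s = 8*I*√1502 (s = √(-96128) = 8*I*√1502 ≈ 310.04*I)
√(33*524 + s) = √(33*524 + 8*I*√1502) = √(17292 + 8*I*√1502)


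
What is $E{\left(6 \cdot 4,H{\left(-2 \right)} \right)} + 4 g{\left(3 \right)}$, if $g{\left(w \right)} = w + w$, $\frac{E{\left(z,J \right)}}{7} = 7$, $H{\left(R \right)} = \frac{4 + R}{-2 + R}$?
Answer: $73$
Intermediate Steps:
$H{\left(R \right)} = \frac{4 + R}{-2 + R}$
$E{\left(z,J \right)} = 49$ ($E{\left(z,J \right)} = 7 \cdot 7 = 49$)
$g{\left(w \right)} = 2 w$
$E{\left(6 \cdot 4,H{\left(-2 \right)} \right)} + 4 g{\left(3 \right)} = 49 + 4 \cdot 2 \cdot 3 = 49 + 4 \cdot 6 = 49 + 24 = 73$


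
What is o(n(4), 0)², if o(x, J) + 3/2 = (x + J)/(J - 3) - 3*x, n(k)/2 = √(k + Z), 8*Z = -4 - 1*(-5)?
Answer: 2227/12 + 5*√66 ≈ 226.20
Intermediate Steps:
Z = ⅛ (Z = (-4 - 1*(-5))/8 = (-4 + 5)/8 = (⅛)*1 = ⅛ ≈ 0.12500)
n(k) = 2*√(⅛ + k) (n(k) = 2*√(k + ⅛) = 2*√(⅛ + k))
o(x, J) = -3/2 - 3*x + (J + x)/(-3 + J) (o(x, J) = -3/2 + ((x + J)/(J - 3) - 3*x) = -3/2 + ((J + x)/(-3 + J) - 3*x) = -3/2 + (-3*x + (J + x)/(-3 + J)) = -3/2 - 3*x + (J + x)/(-3 + J))
o(n(4), 0)² = ((9 - 1*0 + 20*(√(2 + 16*4)/2) - 6*0*√(2 + 16*4)/2)/(2*(-3 + 0)))² = ((½)*(9 + 0 + 20*(√(2 + 64)/2) - 6*0*√(2 + 64)/2)/(-3))² = ((½)*(-⅓)*(9 + 0 + 20*(√66/2) - 6*0*√66/2))² = ((½)*(-⅓)*(9 + 0 + 10*√66 + 0))² = ((½)*(-⅓)*(9 + 10*√66))² = (-3/2 - 5*√66/3)²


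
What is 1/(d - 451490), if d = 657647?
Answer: 1/206157 ≈ 4.8507e-6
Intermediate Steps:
1/(d - 451490) = 1/(657647 - 451490) = 1/206157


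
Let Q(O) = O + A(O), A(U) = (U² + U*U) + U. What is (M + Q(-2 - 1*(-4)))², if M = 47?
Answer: 3481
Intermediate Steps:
A(U) = U + 2*U² (A(U) = (U² + U²) + U = 2*U² + U = U + 2*U²)
Q(O) = O + O*(1 + 2*O)
(M + Q(-2 - 1*(-4)))² = (47 + 2*(-2 - 1*(-4))*(1 + (-2 - 1*(-4))))² = (47 + 2*(-2 + 4)*(1 + (-2 + 4)))² = (47 + 2*2*(1 + 2))² = (47 + 2*2*3)² = (47 + 12)² = 59² = 3481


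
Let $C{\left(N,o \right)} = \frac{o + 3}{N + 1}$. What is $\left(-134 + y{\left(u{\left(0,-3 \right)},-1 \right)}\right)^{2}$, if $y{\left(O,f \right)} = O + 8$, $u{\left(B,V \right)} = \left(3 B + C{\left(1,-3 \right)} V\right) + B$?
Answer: $15876$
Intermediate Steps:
$C{\left(N,o \right)} = \frac{3 + o}{1 + N}$
$u{\left(B,V \right)} = 4 B$ ($u{\left(B,V \right)} = \left(3 B + \frac{3 - 3}{1 + 1} V\right) + B = \left(3 B + \frac{1}{2} \cdot 0 V\right) + B = \left(3 B + 0 V\right) + B = \left(3 B + 0\right) + B = 3 B + B = 4 B$)
$y{\left(O,f \right)} = 8 + O$
$\left(-134 + y{\left(u{\left(0,-3 \right)},-1 \right)}\right)^{2} = \left(-134 + \left(8 + 4 \cdot 0\right)\right)^{2} = \left(-134 + \left(8 + 0\right)\right)^{2} = \left(-134 + 8\right)^{2} = \left(-126\right)^{2} = 15876$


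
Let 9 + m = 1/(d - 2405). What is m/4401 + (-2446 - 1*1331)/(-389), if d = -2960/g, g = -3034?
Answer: 1638059209991/168742195785 ≈ 9.7075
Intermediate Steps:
d = 40/41 (d = -2960/(-3034) = -2960*(-1/3034) = 40/41 ≈ 0.97561)
m = -887126/98565 (m = -9 + 1/(40/41 - 2405) = -9 + 1/(-98565/41) = -9 - 41/98565 = -887126/98565 ≈ -9.0004)
m/4401 + (-2446 - 1*1331)/(-389) = -887126/98565/4401 + (-2446 - 1*1331)/(-389) = -887126/98565*1/4401 + (-2446 - 1331)*(-1/389) = -887126/433784565 - 3777*(-1/389) = -887126/433784565 + 3777/389 = 1638059209991/168742195785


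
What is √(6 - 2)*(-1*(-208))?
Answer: 416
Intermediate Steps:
√(6 - 2)*(-1*(-208)) = √4*208 = 2*208 = 416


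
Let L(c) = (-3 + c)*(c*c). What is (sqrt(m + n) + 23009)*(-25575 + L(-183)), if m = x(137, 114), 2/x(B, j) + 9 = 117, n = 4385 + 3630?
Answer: -143910457761 - 2084843*sqrt(2596866)/6 ≈ -1.4447e+11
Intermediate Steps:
n = 8015
L(c) = c**2*(-3 + c) (L(c) = (-3 + c)*c**2 = c**2*(-3 + c))
x(B, j) = 1/54 (x(B, j) = 2/(-9 + 117) = 2/108 = 2*(1/108) = 1/54)
m = 1/54 ≈ 0.018519
(sqrt(m + n) + 23009)*(-25575 + L(-183)) = (sqrt(1/54 + 8015) + 23009)*(-25575 + (-183)**2*(-3 - 183)) = (sqrt(432811/54) + 23009)*(-25575 + 33489*(-186)) = (sqrt(2596866)/18 + 23009)*(-25575 - 6228954) = (23009 + sqrt(2596866)/18)*(-6254529) = -143910457761 - 2084843*sqrt(2596866)/6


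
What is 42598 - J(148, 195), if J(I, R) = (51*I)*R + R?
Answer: -1429457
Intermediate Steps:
J(I, R) = R + 51*I*R (J(I, R) = 51*I*R + R = R + 51*I*R)
42598 - J(148, 195) = 42598 - 195*(1 + 51*148) = 42598 - 195*(1 + 7548) = 42598 - 195*7549 = 42598 - 1*1472055 = 42598 - 1472055 = -1429457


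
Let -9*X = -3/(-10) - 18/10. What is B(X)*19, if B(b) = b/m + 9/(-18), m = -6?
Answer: -361/36 ≈ -10.028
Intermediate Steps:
X = ⅙ (X = -(-3/(-10) - 18/10)/9 = -(-3*(-⅒) - 18*⅒)/9 = -(3/10 - 9/5)/9 = -⅑*(-3/2) = ⅙ ≈ 0.16667)
B(b) = -½ - b/6 (B(b) = b/(-6) + 9/(-18) = b*(-⅙) + 9*(-1/18) = -b/6 - ½ = -½ - b/6)
B(X)*19 = (-½ - ⅙*⅙)*19 = (-½ - 1/36)*19 = -19/36*19 = -361/36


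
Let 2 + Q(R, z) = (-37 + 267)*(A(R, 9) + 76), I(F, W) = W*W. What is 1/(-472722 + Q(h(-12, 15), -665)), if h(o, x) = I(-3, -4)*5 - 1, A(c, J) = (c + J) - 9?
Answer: -1/437074 ≈ -2.2879e-6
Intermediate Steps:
I(F, W) = W**2
A(c, J) = -9 + J + c (A(c, J) = (J + c) - 9 = -9 + J + c)
h(o, x) = 79 (h(o, x) = (-4)**2*5 - 1 = 16*5 - 1 = 80 - 1 = 79)
Q(R, z) = 17478 + 230*R (Q(R, z) = -2 + (-37 + 267)*((-9 + 9 + R) + 76) = -2 + 230*(R + 76) = -2 + 230*(76 + R) = -2 + (17480 + 230*R) = 17478 + 230*R)
1/(-472722 + Q(h(-12, 15), -665)) = 1/(-472722 + (17478 + 230*79)) = 1/(-472722 + (17478 + 18170)) = 1/(-472722 + 35648) = 1/(-437074) = -1/437074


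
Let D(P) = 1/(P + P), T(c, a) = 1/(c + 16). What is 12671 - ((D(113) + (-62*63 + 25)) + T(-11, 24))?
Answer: 18703529/1130 ≈ 16552.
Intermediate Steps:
T(c, a) = 1/(16 + c)
D(P) = 1/(2*P)
12671 - ((D(113) + (-62*63 + 25)) + T(-11, 24)) = 12671 - (((1/2)/113 + (-62*63 + 25)) + 1/(16 - 11)) = 12671 - (((1/2)*(1/113) + (-3906 + 25)) + 1/5) = 12671 - ((1/226 - 3881) + 1/5) = 12671 - (-877105/226 + 1/5) = 12671 - 1*(-4385299/1130) = 12671 + 4385299/1130 = 18703529/1130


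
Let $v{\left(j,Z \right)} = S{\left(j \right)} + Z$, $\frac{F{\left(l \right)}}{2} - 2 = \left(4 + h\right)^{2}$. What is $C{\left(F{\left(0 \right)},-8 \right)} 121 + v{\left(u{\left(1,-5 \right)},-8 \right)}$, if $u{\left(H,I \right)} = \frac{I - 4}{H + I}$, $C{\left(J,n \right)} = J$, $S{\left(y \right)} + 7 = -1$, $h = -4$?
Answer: $468$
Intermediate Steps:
$S{\left(y \right)} = -8$ ($S{\left(y \right)} = -7 - 1 = -8$)
$F{\left(l \right)} = 4$ ($F{\left(l \right)} = 4 + 2 \left(4 - 4\right)^{2} = 4 + 2 \cdot 0^{2} = 4 + 2 \cdot 0 = 4 + 0 = 4$)
$u{\left(H,I \right)} = \frac{-4 + I}{H + I}$
$v{\left(j,Z \right)} = -8 + Z$
$C{\left(F{\left(0 \right)},-8 \right)} 121 + v{\left(u{\left(1,-5 \right)},-8 \right)} = 4 \cdot 121 - 16 = 484 - 16 = 468$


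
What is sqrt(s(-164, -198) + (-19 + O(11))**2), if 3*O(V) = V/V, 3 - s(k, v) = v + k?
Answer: sqrt(6421)/3 ≈ 26.710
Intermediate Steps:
s(k, v) = 3 - k - v (s(k, v) = 3 - (v + k) = 3 - (k + v) = 3 + (-k - v) = 3 - k - v)
O(V) = 1/3 (O(V) = (V/V)/3 = (1/3)*1 = 1/3)
sqrt(s(-164, -198) + (-19 + O(11))**2) = sqrt((3 - 1*(-164) - 1*(-198)) + (-19 + 1/3)**2) = sqrt((3 + 164 + 198) + (-56/3)**2) = sqrt(365 + 3136/9) = sqrt(6421/9) = sqrt(6421)/3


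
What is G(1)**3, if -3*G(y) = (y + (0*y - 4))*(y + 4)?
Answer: 125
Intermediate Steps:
G(y) = -(-4 + y)*(4 + y)/3 (G(y) = -(y + (0*y - 4))*(y + 4)/3 = -(y + (0 - 4))*(4 + y)/3 = -(y - 4)*(4 + y)/3 = -(-4 + y)*(4 + y)/3)
G(1)**3 = (16/3 - 1/3*1**2)**3 = (16/3 - 1/3*1)**3 = (16/3 - 1/3)**3 = 5**3 = 125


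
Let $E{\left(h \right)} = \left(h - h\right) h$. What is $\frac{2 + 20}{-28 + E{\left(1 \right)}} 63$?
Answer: $- \frac{99}{2} \approx -49.5$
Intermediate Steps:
$E{\left(h \right)} = 0$ ($E{\left(h \right)} = 0 h = 0$)
$\frac{2 + 20}{-28 + E{\left(1 \right)}} 63 = \frac{2 + 20}{-28 + 0} \cdot 63 = \frac{22}{-28} \cdot 63 = 22 \left(- \frac{1}{28}\right) 63 = \left(- \frac{11}{14}\right) 63 = - \frac{99}{2}$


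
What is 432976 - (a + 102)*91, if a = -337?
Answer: 454361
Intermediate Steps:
432976 - (a + 102)*91 = 432976 - (-337 + 102)*91 = 432976 - (-235)*91 = 432976 - 1*(-21385) = 432976 + 21385 = 454361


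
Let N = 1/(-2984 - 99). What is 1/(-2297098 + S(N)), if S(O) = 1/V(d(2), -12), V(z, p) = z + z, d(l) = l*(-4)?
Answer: -16/36753569 ≈ -4.3533e-7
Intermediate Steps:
N = -1/3083 (N = 1/(-3083) = -1/3083 ≈ -0.00032436)
d(l) = -4*l
V(z, p) = 2*z
S(O) = -1/16 (S(O) = 1/(2*(-4*2)) = 1/(2*(-8)) = 1/(-16) = -1/16)
1/(-2297098 + S(N)) = 1/(-2297098 - 1/16) = 1/(-36753569/16) = -16/36753569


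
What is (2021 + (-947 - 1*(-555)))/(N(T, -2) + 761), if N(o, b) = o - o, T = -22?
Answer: 1629/761 ≈ 2.1406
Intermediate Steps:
N(o, b) = 0
(2021 + (-947 - 1*(-555)))/(N(T, -2) + 761) = (2021 + (-947 - 1*(-555)))/(0 + 761) = (2021 + (-947 + 555))/761 = (2021 - 392)*(1/761) = 1629*(1/761) = 1629/761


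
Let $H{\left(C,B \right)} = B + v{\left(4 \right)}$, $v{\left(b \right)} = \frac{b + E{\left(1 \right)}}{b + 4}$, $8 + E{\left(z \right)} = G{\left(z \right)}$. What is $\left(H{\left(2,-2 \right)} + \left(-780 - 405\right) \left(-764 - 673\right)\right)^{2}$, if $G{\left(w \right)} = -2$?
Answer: $\frac{46394747654161}{16} \approx 2.8997 \cdot 10^{12}$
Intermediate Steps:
$E{\left(z \right)} = -10$ ($E{\left(z \right)} = -8 - 2 = -10$)
$v{\left(b \right)} = \frac{-10 + b}{4 + b}$ ($v{\left(b \right)} = \frac{b - 10}{b + 4} = \frac{-10 + b}{4 + b}$)
$H{\left(C,B \right)} = - \frac{3}{4} + B$ ($H{\left(C,B \right)} = B + \frac{-10 + 4}{4 + 4} = B + \frac{1}{8} \left(-6\right) = B - \frac{3}{4} = - \frac{3}{4} + B$)
$\left(H{\left(2,-2 \right)} + \left(-780 - 405\right) \left(-764 - 673\right)\right)^{2} = \left(\left(- \frac{3}{4} - 2\right) + \left(-780 - 405\right) \left(-764 - 673\right)\right)^{2} = \left(- \frac{11}{4} - -1702845\right)^{2} = \left(- \frac{11}{4} + 1702845\right)^{2} = \left(\frac{6811369}{4}\right)^{2} = \frac{46394747654161}{16}$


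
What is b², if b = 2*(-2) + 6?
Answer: 4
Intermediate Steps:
b = 2 (b = -4 + 6 = 2)
b² = 2² = 4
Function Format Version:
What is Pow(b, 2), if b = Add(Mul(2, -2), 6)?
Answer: 4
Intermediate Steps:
b = 2 (b = Add(-4, 6) = 2)
Pow(b, 2) = Pow(2, 2) = 4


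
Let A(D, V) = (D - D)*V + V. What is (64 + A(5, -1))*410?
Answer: 25830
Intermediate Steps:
A(D, V) = V (A(D, V) = 0*V + V = 0 + V = V)
(64 + A(5, -1))*410 = (64 - 1)*410 = 63*410 = 25830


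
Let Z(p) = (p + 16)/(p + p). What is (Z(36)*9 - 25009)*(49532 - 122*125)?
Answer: -857135705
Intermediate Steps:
Z(p) = (16 + p)/(2*p) (Z(p) = (16 + p)/((2*p)) = (16 + p)*(1/(2*p)) = (16 + p)/(2*p))
(Z(36)*9 - 25009)*(49532 - 122*125) = (((½)*(16 + 36)/36)*9 - 25009)*(49532 - 122*125) = (((½)*(1/36)*52)*9 - 25009)*(49532 - 15250) = ((13/18)*9 - 25009)*34282 = (13/2 - 25009)*34282 = -50005/2*34282 = -857135705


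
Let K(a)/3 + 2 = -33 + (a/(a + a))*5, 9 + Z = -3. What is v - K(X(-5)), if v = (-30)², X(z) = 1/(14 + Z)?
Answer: 1995/2 ≈ 997.50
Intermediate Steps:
Z = -12 (Z = -9 - 3 = -12)
X(z) = ½ (X(z) = 1/(14 - 12) = 1/2 = ½)
v = 900
K(a) = -195/2 (K(a) = -6 + 3*(-33 + (a/(a + a))*5) = -6 + 3*(-33 + (a/((2*a)))*5) = -6 + 3*(-33 + ((1/(2*a))*a)*5) = -6 + 3*(-33 + (½)*5) = -6 + 3*(-33 + 5/2) = -6 + 3*(-61/2) = -6 - 183/2 = -195/2)
v - K(X(-5)) = 900 - 1*(-195/2) = 900 + 195/2 = 1995/2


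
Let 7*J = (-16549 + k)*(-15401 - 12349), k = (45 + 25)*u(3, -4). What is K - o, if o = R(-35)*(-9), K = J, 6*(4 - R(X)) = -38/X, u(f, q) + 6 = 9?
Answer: 2267037453/35 ≈ 6.4772e+7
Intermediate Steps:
u(f, q) = 3 (u(f, q) = -6 + 9 = 3)
k = 210 (k = (45 + 25)*3 = 70*3 = 210)
R(X) = 4 + 19/(3*X) (R(X) = 4 - (-19)/(3*X) = 4 + 19/(3*X))
J = 453407250/7 (J = ((-16549 + 210)*(-15401 - 12349))/7 = (-16339*(-27750))/7 = (⅐)*453407250 = 453407250/7 ≈ 6.4772e+7)
K = 453407250/7 ≈ 6.4772e+7
o = -1203/35 (o = (4 + (19/3)/(-35))*(-9) = (4 + (19/3)*(-1/35))*(-9) = (4 - 19/105)*(-9) = (401/105)*(-9) = -1203/35 ≈ -34.371)
K - o = 453407250/7 - 1*(-1203/35) = 453407250/7 + 1203/35 = 2267037453/35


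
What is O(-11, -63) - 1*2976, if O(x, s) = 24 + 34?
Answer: -2918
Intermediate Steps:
O(x, s) = 58
O(-11, -63) - 1*2976 = 58 - 1*2976 = 58 - 2976 = -2918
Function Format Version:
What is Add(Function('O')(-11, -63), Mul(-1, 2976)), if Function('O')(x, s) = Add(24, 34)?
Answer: -2918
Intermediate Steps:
Function('O')(x, s) = 58
Add(Function('O')(-11, -63), Mul(-1, 2976)) = Add(58, Mul(-1, 2976)) = Add(58, -2976) = -2918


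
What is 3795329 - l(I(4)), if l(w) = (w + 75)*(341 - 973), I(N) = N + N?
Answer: 3847785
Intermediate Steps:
I(N) = 2*N
l(w) = -47400 - 632*w (l(w) = (75 + w)*(-632) = -47400 - 632*w)
3795329 - l(I(4)) = 3795329 - (-47400 - 1264*4) = 3795329 - (-47400 - 632*8) = 3795329 - (-47400 - 5056) = 3795329 - 1*(-52456) = 3795329 + 52456 = 3847785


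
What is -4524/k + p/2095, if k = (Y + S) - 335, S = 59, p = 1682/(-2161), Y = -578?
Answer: 10240023076/1933154965 ≈ 5.2971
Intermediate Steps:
p = -1682/2161 (p = 1682*(-1/2161) = -1682/2161 ≈ -0.77834)
k = -854 (k = (-578 + 59) - 335 = -519 - 335 = -854)
-4524/k + p/2095 = -4524/(-854) - 1682/2161/2095 = -4524*(-1/854) - 1682/2161*1/2095 = 2262/427 - 1682/4527295 = 10240023076/1933154965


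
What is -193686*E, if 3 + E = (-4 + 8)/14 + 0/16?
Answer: 3680034/7 ≈ 5.2572e+5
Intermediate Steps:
E = -19/7 (E = -3 + ((-4 + 8)/14 + 0/16) = -3 + (4*(1/14) + 0*(1/16)) = -3 + (2/7 + 0) = -3 + 2/7 = -19/7 ≈ -2.7143)
-193686*E = -193686*(-19/7) = 3680034/7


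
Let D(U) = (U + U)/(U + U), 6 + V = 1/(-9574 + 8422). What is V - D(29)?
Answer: -8065/1152 ≈ -7.0009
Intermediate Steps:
V = -6913/1152 (V = -6 + 1/(-9574 + 8422) = -6 + 1/(-1152) = -6 - 1/1152 = -6913/1152 ≈ -6.0009)
D(U) = 1 (D(U) = (2*U)/((2*U)) = (2*U)*(1/(2*U)) = 1)
V - D(29) = -6913/1152 - 1*1 = -6913/1152 - 1 = -8065/1152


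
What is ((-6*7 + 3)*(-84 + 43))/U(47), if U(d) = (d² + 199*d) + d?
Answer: 123/893 ≈ 0.13774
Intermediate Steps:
U(d) = d² + 200*d
((-6*7 + 3)*(-84 + 43))/U(47) = ((-6*7 + 3)*(-84 + 43))/((47*(200 + 47))) = ((-42 + 3)*(-41))/((47*247)) = -39*(-41)/11609 = 1599*(1/11609) = 123/893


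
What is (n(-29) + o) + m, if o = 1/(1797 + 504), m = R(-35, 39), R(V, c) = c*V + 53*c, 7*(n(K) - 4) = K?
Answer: 11304820/16107 ≈ 701.86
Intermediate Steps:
n(K) = 4 + K/7
R(V, c) = 53*c + V*c (R(V, c) = V*c + 53*c = 53*c + V*c)
m = 702 (m = 39*(53 - 35) = 39*18 = 702)
o = 1/2301 ≈ 0.00043459
(n(-29) + o) + m = ((4 + (⅐)*(-29)) + 1/2301) + 702 = ((4 - 29/7) + 1/2301) + 702 = (-⅐ + 1/2301) + 702 = -2294/16107 + 702 = 11304820/16107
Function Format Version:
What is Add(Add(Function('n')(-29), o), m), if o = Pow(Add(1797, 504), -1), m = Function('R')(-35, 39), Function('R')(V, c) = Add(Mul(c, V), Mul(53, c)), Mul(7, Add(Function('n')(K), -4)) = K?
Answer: Rational(11304820, 16107) ≈ 701.86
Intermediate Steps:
Function('n')(K) = Add(4, Mul(Rational(1, 7), K))
Function('R')(V, c) = Add(Mul(53, c), Mul(V, c)) (Function('R')(V, c) = Add(Mul(V, c), Mul(53, c)) = Add(Mul(53, c), Mul(V, c)))
m = 702 (m = Mul(39, Add(53, -35)) = Mul(39, 18) = 702)
o = Rational(1, 2301) (o = Pow(2301, -1) = Rational(1, 2301) ≈ 0.00043459)
Add(Add(Function('n')(-29), o), m) = Add(Add(Add(4, Mul(Rational(1, 7), -29)), Rational(1, 2301)), 702) = Add(Add(Add(4, Rational(-29, 7)), Rational(1, 2301)), 702) = Add(Add(Rational(-1, 7), Rational(1, 2301)), 702) = Add(Rational(-2294, 16107), 702) = Rational(11304820, 16107)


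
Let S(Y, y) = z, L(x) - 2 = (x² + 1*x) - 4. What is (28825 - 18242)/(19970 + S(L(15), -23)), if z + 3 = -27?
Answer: 10583/19940 ≈ 0.53074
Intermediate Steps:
z = -30 (z = -3 - 27 = -30)
L(x) = -2 + x + x² (L(x) = 2 + ((x² + 1*x) - 4) = 2 + ((x² + x) - 4) = 2 + ((x + x²) - 4) = 2 + (-4 + x + x²) = -2 + x + x²)
S(Y, y) = -30
(28825 - 18242)/(19970 + S(L(15), -23)) = (28825 - 18242)/(19970 - 30) = 10583/19940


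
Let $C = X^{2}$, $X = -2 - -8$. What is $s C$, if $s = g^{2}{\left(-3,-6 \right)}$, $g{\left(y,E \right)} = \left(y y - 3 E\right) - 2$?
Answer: $22500$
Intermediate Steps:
$X = 6$ ($X = -2 + 8 = 6$)
$g{\left(y,E \right)} = -2 + y^{2} - 3 E$ ($g{\left(y,E \right)} = \left(y^{2} - 3 E\right) - 2 = -2 + y^{2} - 3 E$)
$C = 36$ ($C = 6^{2} = 36$)
$s = 625$ ($s = \left(-2 + \left(-3\right)^{2} - -18\right)^{2} = \left(-2 + 9 + 18\right)^{2} = 25^{2} = 625$)
$s C = 625 \cdot 36 = 22500$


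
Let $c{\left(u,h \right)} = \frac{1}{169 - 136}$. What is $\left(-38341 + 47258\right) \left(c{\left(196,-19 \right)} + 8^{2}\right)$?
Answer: $\frac{18841621}{33} \approx 5.7096 \cdot 10^{5}$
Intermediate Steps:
$c{\left(u,h \right)} = \frac{1}{33}$
$\left(-38341 + 47258\right) \left(c{\left(196,-19 \right)} + 8^{2}\right) = \left(-38341 + 47258\right) \left(\frac{1}{33} + 8^{2}\right) = 8917 \left(\frac{1}{33} + 64\right) = 8917 \cdot \frac{2113}{33} = \frac{18841621}{33}$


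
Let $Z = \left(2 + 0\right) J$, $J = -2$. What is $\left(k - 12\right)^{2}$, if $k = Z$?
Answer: $256$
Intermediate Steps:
$Z = -4$ ($Z = \left(2 + 0\right) \left(-2\right) = 2 \left(-2\right) = -4$)
$k = -4$
$\left(k - 12\right)^{2} = \left(-4 - 12\right)^{2} = \left(-16\right)^{2} = 256$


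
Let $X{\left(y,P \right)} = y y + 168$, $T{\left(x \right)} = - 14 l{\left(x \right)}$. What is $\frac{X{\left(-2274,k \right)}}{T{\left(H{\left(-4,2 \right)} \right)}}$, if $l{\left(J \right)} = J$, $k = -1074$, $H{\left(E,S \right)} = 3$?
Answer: $- \frac{861874}{7} \approx -1.2312 \cdot 10^{5}$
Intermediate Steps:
$T{\left(x \right)} = - 14 x$
$X{\left(y,P \right)} = 168 + y^{2}$ ($X{\left(y,P \right)} = y^{2} + 168 = 168 + y^{2}$)
$\frac{X{\left(-2274,k \right)}}{T{\left(H{\left(-4,2 \right)} \right)}} = \frac{168 + \left(-2274\right)^{2}}{\left(-14\right) 3} = \frac{168 + 5171076}{-42} = 5171244 \left(- \frac{1}{42}\right) = - \frac{861874}{7}$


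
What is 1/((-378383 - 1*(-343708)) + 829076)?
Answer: 1/794401 ≈ 1.2588e-6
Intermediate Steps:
1/((-378383 - 1*(-343708)) + 829076) = 1/((-378383 + 343708) + 829076) = 1/(-34675 + 829076) = 1/794401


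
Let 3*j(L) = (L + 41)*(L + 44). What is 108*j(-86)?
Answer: 68040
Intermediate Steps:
j(L) = (41 + L)*(44 + L)/3 (j(L) = ((L + 41)*(L + 44))/3 = ((41 + L)*(44 + L))/3 = (41 + L)*(44 + L)/3)
108*j(-86) = 108*(1804/3 + (⅓)*(-86)² + (85/3)*(-86)) = 108*(1804/3 + (⅓)*7396 - 7310/3) = 108*(1804/3 + 7396/3 - 7310/3) = 108*630 = 68040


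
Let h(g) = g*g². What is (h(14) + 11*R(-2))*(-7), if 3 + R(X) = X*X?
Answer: -19285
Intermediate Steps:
R(X) = -3 + X² (R(X) = -3 + X*X = -3 + X²)
h(g) = g³
(h(14) + 11*R(-2))*(-7) = (14³ + 11*(-3 + (-2)²))*(-7) = (2744 + 11*(-3 + 4))*(-7) = (2744 + 11*1)*(-7) = (2744 + 11)*(-7) = 2755*(-7) = -19285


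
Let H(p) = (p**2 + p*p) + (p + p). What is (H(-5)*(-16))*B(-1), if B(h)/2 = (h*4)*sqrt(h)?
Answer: 5120*I ≈ 5120.0*I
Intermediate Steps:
H(p) = 2*p + 2*p**2 (H(p) = (p**2 + p**2) + 2*p = 2*p**2 + 2*p = 2*p + 2*p**2)
B(h) = 8*h**(3/2) (B(h) = 2*((h*4)*sqrt(h)) = 2*((4*h)*sqrt(h)) = 2*(4*h**(3/2)) = 8*h**(3/2))
(H(-5)*(-16))*B(-1) = ((2*(-5)*(1 - 5))*(-16))*(8*(-1)**(3/2)) = ((2*(-5)*(-4))*(-16))*(8*(-I)) = (40*(-16))*(-8*I) = -(-5120)*I = 5120*I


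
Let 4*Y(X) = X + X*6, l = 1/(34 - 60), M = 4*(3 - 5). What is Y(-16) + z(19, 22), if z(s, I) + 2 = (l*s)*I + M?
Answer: -703/13 ≈ -54.077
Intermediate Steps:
M = -8 (M = 4*(-2) = -8)
l = -1/26 (l = 1/(-26) = -1/26 ≈ -0.038462)
z(s, I) = -10 - I*s/26 (z(s, I) = -2 + ((-s/26)*I - 8) = -2 + (-I*s/26 - 8) = -2 + (-8 - I*s/26) = -10 - I*s/26)
Y(X) = 7*X/4 (Y(X) = (X + X*6)/4 = (X + 6*X)/4 = (7*X)/4 = 7*X/4)
Y(-16) + z(19, 22) = (7/4)*(-16) + (-10 - 1/26*22*19) = -28 + (-10 - 209/13) = -28 - 339/13 = -703/13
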